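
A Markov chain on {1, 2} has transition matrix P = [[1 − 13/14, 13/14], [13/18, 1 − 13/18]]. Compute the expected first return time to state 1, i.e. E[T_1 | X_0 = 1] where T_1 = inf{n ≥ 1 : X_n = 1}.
E[T_1 | X_0 = 1] = 1/π_1 = 16/7

For an irreducible recurrent Markov chain with stationary distribution π, E[T_i | X_0 = i] = 1/π_i (Kac's formula). Here π_1 = (13/18)/(13/14 + 13/18) = (13/18)/(104/63) = 7/16, so E[T_1 | X_0 = 1] = 1/π_1 = (13/14 + 13/18)/(13/18) = (104/63)/(13/18) = 16/7.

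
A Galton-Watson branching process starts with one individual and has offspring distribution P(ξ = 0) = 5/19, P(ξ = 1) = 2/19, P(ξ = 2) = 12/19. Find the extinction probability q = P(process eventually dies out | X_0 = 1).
q = 5/12

The pgf is f(s) = 5/19 + 2/19·s + 12/19·s². The extinction probability q is the smallest fixed point of f in [0, 1]. Setting s = f(s):
  12/19·s² + (2/19 − 1)·s + 5/19 = 0
  12/19·s² − (5/19 + 12/19)·s + 5/19 = 0
which factors as (s − 1)·(12/19·s − 5/19) = 0, giving roots s = 1 and s = (5/19)/(12/19) = 5/12.
Mean offspring μ = 2/19 + 2·12/19 = 26/19 > 1 (supercritical), so q < 1. The extinction probability is the smaller root: q = (5/19)/(12/19) = 5/12.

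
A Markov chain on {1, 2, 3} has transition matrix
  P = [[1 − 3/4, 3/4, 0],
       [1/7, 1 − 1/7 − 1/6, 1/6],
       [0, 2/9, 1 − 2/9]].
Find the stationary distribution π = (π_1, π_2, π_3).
π = (16/163, 84/163, 63/163)

This is a birth-death chain on three states, which satisfies detailed balance: π_1 · P_{12} = π_2 · P_{21} and π_2 · P_{23} = π_3 · P_{32}.
From π_1 · 3/4 = π_2 · 1/7: π_2/π_1 = (3/4)/(1/7) = 21/4.
From π_2 · 1/6 = π_3 · 2/9: π_3/π_2 = (1/6)/(2/9) = 3/4.
Take π_1 proportional to 1; then unnormalized π = (1, 21/4, 63/16). Normalize by dividing by the sum 163/16:
  π = (16/163, 84/163, 63/163).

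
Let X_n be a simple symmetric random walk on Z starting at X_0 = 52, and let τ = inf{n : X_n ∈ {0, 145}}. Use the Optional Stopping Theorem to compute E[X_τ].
E[X_τ] = 52

X_n is a martingale and τ is a bounded-mean stopping time (indeed τ is finite a.s. with bounded expectation since the walk is in a bounded region). By the OST, E[X_τ] = E[X_0] = 52. Equivalently: E[X_τ] = 145 · P(hit 145 first) + 0 · P(hit 0 first) = 145 · (52/145) = 52.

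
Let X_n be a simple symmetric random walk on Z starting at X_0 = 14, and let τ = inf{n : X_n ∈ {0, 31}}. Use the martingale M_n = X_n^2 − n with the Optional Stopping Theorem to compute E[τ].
E[τ] = 238

M_n = X_n^2 − n is a martingale (since E[X_{n+1}^2 | F_n] = X_n^2 + 1). By OST (τ has finite mean in a bounded region), E[M_τ] = E[M_0] = X_0^2 − 0 = 14^2 = 196. Also E[M_τ] = E[X_τ^2] − E[τ]. The walk exits at 0 or 31, with P(hit 31 first) = 14/31, so E[X_τ^2] = 31^2 · 14/31 + 0 = 434. Thus E[τ] = E[X_τ^2] − E[M_τ] = 434 − 196 = 238 = 14(31 − 14) = 238.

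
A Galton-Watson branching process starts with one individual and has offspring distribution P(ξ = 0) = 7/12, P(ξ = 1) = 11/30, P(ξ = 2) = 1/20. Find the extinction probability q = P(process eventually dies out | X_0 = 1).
q = 1

Mean offspring μ = 0·7/12 + 1·11/30 + 2·1/20 = 7/15 ≤ 1. For μ ≤ 1 with offspring not concentrated at 1, the Galton-Watson process goes extinct almost surely, so q = 1.
(Algebraic check: The pgf is f(s) = 7/12 + 11/30·s + 1/20·s². The extinction probability q is the smallest fixed point of f in [0, 1]. Setting s = f(s):
  1/20·s² + (11/30 − 1)·s + 7/12 = 0
  1/20·s² − (7/12 + 1/20)·s + 7/12 = 0
which factors as (s − 1)·(1/20·s − 7/12) = 0, giving roots s = 1 and s = (7/12)/(1/20) = 35/3. Since 35/3 ≥ 1, the smallest root in [0, 1] is s = 1.)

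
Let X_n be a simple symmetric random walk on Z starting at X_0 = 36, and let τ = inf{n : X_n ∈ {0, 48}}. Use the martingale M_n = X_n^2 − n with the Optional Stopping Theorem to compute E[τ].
E[τ] = 432

M_n = X_n^2 − n is a martingale (since E[X_{n+1}^2 | F_n] = X_n^2 + 1). By OST (τ has finite mean in a bounded region), E[M_τ] = E[M_0] = X_0^2 − 0 = 36^2 = 1296. Also E[M_τ] = E[X_τ^2] − E[τ]. The walk exits at 0 or 48, with P(hit 48 first) = 36/48, so E[X_τ^2] = 48^2 · 36/48 + 0 = 1728. Thus E[τ] = E[X_τ^2] − E[M_τ] = 1728 − 1296 = 432 = 36(48 − 36) = 432.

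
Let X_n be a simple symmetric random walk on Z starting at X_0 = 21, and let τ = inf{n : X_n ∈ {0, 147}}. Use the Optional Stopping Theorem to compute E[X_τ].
E[X_τ] = 21

X_n is a martingale and τ is a bounded-mean stopping time (indeed τ is finite a.s. with bounded expectation since the walk is in a bounded region). By the OST, E[X_τ] = E[X_0] = 21. Equivalently: E[X_τ] = 147 · P(hit 147 first) + 0 · P(hit 0 first) = 147 · (21/147) = 21.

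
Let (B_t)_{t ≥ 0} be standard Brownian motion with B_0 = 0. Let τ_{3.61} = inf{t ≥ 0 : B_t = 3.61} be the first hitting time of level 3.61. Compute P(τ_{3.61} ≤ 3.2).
P(τ_{3.61} ≤ 3.2) = 2(1 − Φ(3.61/√3.2)) = 2(1 − Φ(2.0181)) ≈ 0.0436

By the reflection principle for standard BM, P(τ_b ≤ t) = 2 · P(B_t ≥ b). Since B_t ~ N(0, t), P(B_t ≥ 3.61) = 1 − Φ(3.61/√t) = 1 − Φ(3.61/√3.2) = 1 − Φ(2.0181) ≈ 0.02179. Doubling: P(τ_{3.61} ≤ 3.2) ≈ 2 · 0.02179 = 0.04358 ≈ 0.0436.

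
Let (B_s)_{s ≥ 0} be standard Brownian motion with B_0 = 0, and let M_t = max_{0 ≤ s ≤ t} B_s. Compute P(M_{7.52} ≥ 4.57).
P(M_{7.52} ≥ 4.57) = 2·P(B_{7.52} ≥ 4.57) = 2(1 − Φ(4.57/√7.52)) ≈ 0.0956

By the reflection principle for Brownian motion, P(M_t ≥ a) = 2 · P(B_t ≥ a) for a ≥ 0. Since B_t ~ N(0, t), P(B_t ≥ 4.57) = 1 − Φ(4.57/√t) = 1 − Φ(4.57/√7.52) = 1 − Φ(1.6665). So
  P(M_{7.52} ≥ 4.57) = 2(1 − Φ(1.6665)) ≈ 0.0956.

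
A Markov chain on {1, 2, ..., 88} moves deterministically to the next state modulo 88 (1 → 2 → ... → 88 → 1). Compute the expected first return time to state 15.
E[T_15 | X_0 = 15] = 88

The chain cycles deterministically, so starting at state 15 it returns in exactly 88 steps. Equivalently, the stationary distribution is uniform π_j = 1/88 for every state j, so by Kac's formula E[T_15] = 1/π_15 = 88.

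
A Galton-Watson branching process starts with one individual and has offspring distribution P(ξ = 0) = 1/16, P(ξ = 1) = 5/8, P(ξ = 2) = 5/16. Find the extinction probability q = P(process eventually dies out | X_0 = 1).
q = 1/5

The pgf is f(s) = 1/16 + 5/8·s + 5/16·s². The extinction probability q is the smallest fixed point of f in [0, 1]. Setting s = f(s):
  5/16·s² + (5/8 − 1)·s + 1/16 = 0
  5/16·s² − (1/16 + 5/16)·s + 1/16 = 0
which factors as (s − 1)·(5/16·s − 1/16) = 0, giving roots s = 1 and s = (1/16)/(5/16) = 1/5.
Mean offspring μ = 5/8 + 2·5/16 = 5/4 > 1 (supercritical), so q < 1. The extinction probability is the smaller root: q = (1/16)/(5/16) = 1/5.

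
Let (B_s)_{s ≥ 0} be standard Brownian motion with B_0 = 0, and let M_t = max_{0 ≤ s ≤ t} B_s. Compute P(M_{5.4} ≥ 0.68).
P(M_{5.4} ≥ 0.68) = 2·P(B_{5.4} ≥ 0.68) = 2(1 − Φ(0.68/√5.4)) ≈ 0.7698

By the reflection principle for Brownian motion, P(M_t ≥ a) = 2 · P(B_t ≥ a) for a ≥ 0. Since B_t ~ N(0, t), P(B_t ≥ 0.68) = 1 − Φ(0.68/√t) = 1 − Φ(0.68/√5.4) = 1 − Φ(0.2926). So
  P(M_{5.4} ≥ 0.68) = 2(1 − Φ(0.2926)) ≈ 0.7698.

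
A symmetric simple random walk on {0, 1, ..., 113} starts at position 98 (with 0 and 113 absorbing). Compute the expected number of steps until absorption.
E[τ | X_0 = 98] = 1470

Let v_k = E[τ | X_0 = k]. Boundary: v_0 = v_113 = 0. Recurrence: v_k = 1 + (v_{k-1} + v_{k+1})/2 for 1 ≤ k ≤ 112. The particular solution to v_k − (v_{k-1} + v_{k+1})/2 = 1 is v_k = −k^2. Adding homogeneous solution A + B k and matching boundaries gives v_k = k (113 − k). Substituting k = 98: v_98 = 98 · 15 = 1470.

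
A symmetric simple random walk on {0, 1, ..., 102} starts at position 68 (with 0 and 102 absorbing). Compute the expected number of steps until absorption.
E[τ | X_0 = 68] = 2312

Let v_k = E[τ | X_0 = k]. Boundary: v_0 = v_102 = 0. Recurrence: v_k = 1 + (v_{k-1} + v_{k+1})/2 for 1 ≤ k ≤ 101. The particular solution to v_k − (v_{k-1} + v_{k+1})/2 = 1 is v_k = −k^2. Adding homogeneous solution A + B k and matching boundaries gives v_k = k (102 − k). Substituting k = 68: v_68 = 68 · 34 = 2312.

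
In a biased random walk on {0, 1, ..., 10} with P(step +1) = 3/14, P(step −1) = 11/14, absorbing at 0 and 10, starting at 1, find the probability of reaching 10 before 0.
P(hit 10 before 0) = (1 − (11/3)^1) / (1 − (11/3)^10) = 19683/3242170694

Let u_k denote P(reach 10 before 0 | start at k). Boundary: u_0 = 0, u_10 = 1. Recurrence: u_k = 3/14·u_{k+1} + 11/14·u_{k-1} for 1 ≤ k ≤ 9. Try u_k = A + B·r^k with r = q/p = (11/14)/(3/14) = 11/3. Substitution satisfies the recurrence; boundary conditions give:
  u_k = (1 − r^k) / (1 − r^N) = (1 − (11/3)^1) / (1 − (11/3)^10) = 19683/3242170694.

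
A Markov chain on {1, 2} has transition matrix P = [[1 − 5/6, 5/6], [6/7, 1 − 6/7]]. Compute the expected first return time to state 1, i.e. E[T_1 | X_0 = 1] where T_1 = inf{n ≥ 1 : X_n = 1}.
E[T_1 | X_0 = 1] = 1/π_1 = 71/36

For an irreducible recurrent Markov chain with stationary distribution π, E[T_i | X_0 = i] = 1/π_i (Kac's formula). Here π_1 = (6/7)/(5/6 + 6/7) = (6/7)/(71/42) = 36/71, so E[T_1 | X_0 = 1] = 1/π_1 = (5/6 + 6/7)/(6/7) = (71/42)/(6/7) = 71/36.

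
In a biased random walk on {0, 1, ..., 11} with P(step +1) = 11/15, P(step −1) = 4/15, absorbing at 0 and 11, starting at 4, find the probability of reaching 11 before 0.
P(hit 11 before 0) = (1 − (4/11)^4) / (1 − (4/11)^11) = 40046136405/40758210901

Let u_k denote P(reach 11 before 0 | start at k). Boundary: u_0 = 0, u_11 = 1. Recurrence: u_k = 11/15·u_{k+1} + 4/15·u_{k-1} for 1 ≤ k ≤ 10. Try u_k = A + B·r^k with r = q/p = (4/15)/(11/15) = 4/11. Substitution satisfies the recurrence; boundary conditions give:
  u_k = (1 − r^k) / (1 − r^N) = (1 − (4/11)^4) / (1 − (4/11)^11) = 40046136405/40758210901.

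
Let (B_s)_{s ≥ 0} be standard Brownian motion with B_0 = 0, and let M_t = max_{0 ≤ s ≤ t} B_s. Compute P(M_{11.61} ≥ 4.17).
P(M_{11.61} ≥ 4.17) = 2·P(B_{11.61} ≥ 4.17) = 2(1 − Φ(4.17/√11.61)) ≈ 0.2210

By the reflection principle for Brownian motion, P(M_t ≥ a) = 2 · P(B_t ≥ a) for a ≥ 0. Since B_t ~ N(0, t), P(B_t ≥ 4.17) = 1 − Φ(4.17/√t) = 1 − Φ(4.17/√11.61) = 1 − Φ(1.2238). So
  P(M_{11.61} ≥ 4.17) = 2(1 − Φ(1.2238)) ≈ 0.2210.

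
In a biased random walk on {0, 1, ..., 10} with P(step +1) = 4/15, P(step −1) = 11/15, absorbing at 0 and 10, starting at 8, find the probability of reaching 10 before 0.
P(hit 10 before 0) = (1 − (11/4)^8) / (1 − (11/4)^10) = 32654224/247013105

Let u_k denote P(reach 10 before 0 | start at k). Boundary: u_0 = 0, u_10 = 1. Recurrence: u_k = 4/15·u_{k+1} + 11/15·u_{k-1} for 1 ≤ k ≤ 9. Try u_k = A + B·r^k with r = q/p = (11/15)/(4/15) = 11/4. Substitution satisfies the recurrence; boundary conditions give:
  u_k = (1 − r^k) / (1 − r^N) = (1 − (11/4)^8) / (1 − (11/4)^10) = 32654224/247013105.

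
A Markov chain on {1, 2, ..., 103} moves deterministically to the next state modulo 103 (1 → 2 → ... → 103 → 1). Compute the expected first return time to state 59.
E[T_59 | X_0 = 59] = 103

The chain cycles deterministically, so starting at state 59 it returns in exactly 103 steps. Equivalently, the stationary distribution is uniform π_j = 1/103 for every state j, so by Kac's formula E[T_59] = 1/π_59 = 103.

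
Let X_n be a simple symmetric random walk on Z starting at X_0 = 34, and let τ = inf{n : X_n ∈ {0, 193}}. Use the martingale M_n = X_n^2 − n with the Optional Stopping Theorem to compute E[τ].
E[τ] = 5406

M_n = X_n^2 − n is a martingale (since E[X_{n+1}^2 | F_n] = X_n^2 + 1). By OST (τ has finite mean in a bounded region), E[M_τ] = E[M_0] = X_0^2 − 0 = 34^2 = 1156. Also E[M_τ] = E[X_τ^2] − E[τ]. The walk exits at 0 or 193, with P(hit 193 first) = 34/193, so E[X_τ^2] = 193^2 · 34/193 + 0 = 6562. Thus E[τ] = E[X_τ^2] − E[M_τ] = 6562 − 1156 = 5406 = 34(193 − 34) = 5406.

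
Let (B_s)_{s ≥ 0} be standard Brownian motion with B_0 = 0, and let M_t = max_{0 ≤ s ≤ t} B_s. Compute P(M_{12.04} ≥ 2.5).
P(M_{12.04} ≥ 2.5) = 2·P(B_{12.04} ≥ 2.5) = 2(1 − Φ(2.5/√12.04)) ≈ 0.4712

By the reflection principle for Brownian motion, P(M_t ≥ a) = 2 · P(B_t ≥ a) for a ≥ 0. Since B_t ~ N(0, t), P(B_t ≥ 2.5) = 1 − Φ(2.5/√t) = 1 − Φ(2.5/√12.04) = 1 − Φ(0.7205). So
  P(M_{12.04} ≥ 2.5) = 2(1 − Φ(0.7205)) ≈ 0.4712.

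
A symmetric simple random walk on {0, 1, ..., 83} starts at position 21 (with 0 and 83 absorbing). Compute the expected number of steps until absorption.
E[τ | X_0 = 21] = 1302

Let v_k = E[τ | X_0 = k]. Boundary: v_0 = v_83 = 0. Recurrence: v_k = 1 + (v_{k-1} + v_{k+1})/2 for 1 ≤ k ≤ 82. The particular solution to v_k − (v_{k-1} + v_{k+1})/2 = 1 is v_k = −k^2. Adding homogeneous solution A + B k and matching boundaries gives v_k = k (83 − k). Substituting k = 21: v_21 = 21 · 62 = 1302.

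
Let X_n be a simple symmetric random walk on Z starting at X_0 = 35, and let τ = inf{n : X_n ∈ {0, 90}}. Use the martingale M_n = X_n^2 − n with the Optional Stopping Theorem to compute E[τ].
E[τ] = 1925

M_n = X_n^2 − n is a martingale (since E[X_{n+1}^2 | F_n] = X_n^2 + 1). By OST (τ has finite mean in a bounded region), E[M_τ] = E[M_0] = X_0^2 − 0 = 35^2 = 1225. Also E[M_τ] = E[X_τ^2] − E[τ]. The walk exits at 0 or 90, with P(hit 90 first) = 35/90, so E[X_τ^2] = 90^2 · 35/90 + 0 = 3150. Thus E[τ] = E[X_τ^2] − E[M_τ] = 3150 − 1225 = 1925 = 35(90 − 35) = 1925.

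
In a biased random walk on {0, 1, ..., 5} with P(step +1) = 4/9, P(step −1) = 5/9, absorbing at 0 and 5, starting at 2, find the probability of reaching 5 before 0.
P(hit 5 before 0) = (1 − (5/4)^2) / (1 − (5/4)^5) = 576/2101

Let u_k denote P(reach 5 before 0 | start at k). Boundary: u_0 = 0, u_5 = 1. Recurrence: u_k = 4/9·u_{k+1} + 5/9·u_{k-1} for 1 ≤ k ≤ 4. Try u_k = A + B·r^k with r = q/p = (5/9)/(4/9) = 5/4. Substitution satisfies the recurrence; boundary conditions give:
  u_k = (1 − r^k) / (1 − r^N) = (1 − (5/4)^2) / (1 − (5/4)^5) = 576/2101.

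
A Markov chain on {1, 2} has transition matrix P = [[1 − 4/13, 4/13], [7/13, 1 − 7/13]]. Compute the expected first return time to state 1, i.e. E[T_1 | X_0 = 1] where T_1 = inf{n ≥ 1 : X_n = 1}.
E[T_1 | X_0 = 1] = 1/π_1 = 11/7

For an irreducible recurrent Markov chain with stationary distribution π, E[T_i | X_0 = i] = 1/π_i (Kac's formula). Here π_1 = (7/13)/(4/13 + 7/13) = (7/13)/(11/13) = 7/11, so E[T_1 | X_0 = 1] = 1/π_1 = (4/13 + 7/13)/(7/13) = (11/13)/(7/13) = 11/7.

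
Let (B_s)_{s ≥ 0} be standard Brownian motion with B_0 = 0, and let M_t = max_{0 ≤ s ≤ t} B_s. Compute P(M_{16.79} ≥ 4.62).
P(M_{16.79} ≥ 4.62) = 2·P(B_{16.79} ≥ 4.62) = 2(1 − Φ(4.62/√16.79)) ≈ 0.2595

By the reflection principle for Brownian motion, P(M_t ≥ a) = 2 · P(B_t ≥ a) for a ≥ 0. Since B_t ~ N(0, t), P(B_t ≥ 4.62) = 1 − Φ(4.62/√t) = 1 − Φ(4.62/√16.79) = 1 − Φ(1.1275). So
  P(M_{16.79} ≥ 4.62) = 2(1 − Φ(1.1275)) ≈ 0.2595.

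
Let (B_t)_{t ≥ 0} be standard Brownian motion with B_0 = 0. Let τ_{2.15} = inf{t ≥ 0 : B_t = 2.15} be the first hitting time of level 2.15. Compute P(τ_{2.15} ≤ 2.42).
P(τ_{2.15} ≤ 2.42) = 2(1 − Φ(2.15/√2.42)) = 2(1 − Φ(1.3821)) ≈ 0.1669

By the reflection principle for standard BM, P(τ_b ≤ t) = 2 · P(B_t ≥ b). Since B_t ~ N(0, t), P(B_t ≥ 2.15) = 1 − Φ(2.15/√t) = 1 − Φ(2.15/√2.42) = 1 − Φ(1.3821) ≈ 0.08347. Doubling: P(τ_{2.15} ≤ 2.42) ≈ 2 · 0.08347 = 0.16694 ≈ 0.1669.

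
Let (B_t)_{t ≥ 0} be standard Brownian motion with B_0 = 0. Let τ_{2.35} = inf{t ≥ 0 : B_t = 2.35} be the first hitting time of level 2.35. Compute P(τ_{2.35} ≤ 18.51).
P(τ_{2.35} ≤ 18.51) = 2(1 − Φ(2.35/√18.51)) = 2(1 − Φ(0.5462)) ≈ 0.5849

By the reflection principle for standard BM, P(τ_b ≤ t) = 2 · P(B_t ≥ b). Since B_t ~ N(0, t), P(B_t ≥ 2.35) = 1 − Φ(2.35/√t) = 1 − Φ(2.35/√18.51) = 1 − Φ(0.5462) ≈ 0.29246. Doubling: P(τ_{2.35} ≤ 18.51) ≈ 2 · 0.29246 = 0.58492 ≈ 0.5849.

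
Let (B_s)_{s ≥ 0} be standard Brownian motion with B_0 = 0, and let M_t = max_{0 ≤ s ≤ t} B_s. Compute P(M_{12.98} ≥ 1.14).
P(M_{12.98} ≥ 1.14) = 2·P(B_{12.98} ≥ 1.14) = 2(1 − Φ(1.14/√12.98)) ≈ 0.7517

By the reflection principle for Brownian motion, P(M_t ≥ a) = 2 · P(B_t ≥ a) for a ≥ 0. Since B_t ~ N(0, t), P(B_t ≥ 1.14) = 1 − Φ(1.14/√t) = 1 − Φ(1.14/√12.98) = 1 − Φ(0.3164). So
  P(M_{12.98} ≥ 1.14) = 2(1 − Φ(0.3164)) ≈ 0.7517.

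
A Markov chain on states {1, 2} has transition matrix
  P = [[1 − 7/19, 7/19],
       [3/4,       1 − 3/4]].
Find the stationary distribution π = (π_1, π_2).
π_1 = 57/85, π_2 = 28/85

Solve πP = π with π_1 + π_2 = 1. From πP = π: π_1 · (1 − 7/19) + π_2 · 3/4 = π_1 ⇒ π_2 · 3/4 = π_1 · 7/19 ⇒ π_2/π_1 = (7/19)/(3/4) = 28/57. Together with π_1 + π_2 = 1:
  π_1 = (3/4)/(7/19 + 3/4) = (3/4)/(85/76) = 57/85,
  π_2 = (7/19)/(7/19 + 3/4) = (7/19)/(85/76) = 28/85.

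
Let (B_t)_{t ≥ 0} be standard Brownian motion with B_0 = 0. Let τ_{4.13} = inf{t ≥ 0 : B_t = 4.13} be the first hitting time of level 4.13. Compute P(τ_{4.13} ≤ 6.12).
P(τ_{4.13} ≤ 6.12) = 2(1 − Φ(4.13/√6.12)) = 2(1 − Φ(1.6695)) ≈ 0.0950

By the reflection principle for standard BM, P(τ_b ≤ t) = 2 · P(B_t ≥ b). Since B_t ~ N(0, t), P(B_t ≥ 4.13) = 1 − Φ(4.13/√t) = 1 − Φ(4.13/√6.12) = 1 − Φ(1.6695) ≈ 0.04751. Doubling: P(τ_{4.13} ≤ 6.12) ≈ 2 · 0.04751 = 0.09502 ≈ 0.0950.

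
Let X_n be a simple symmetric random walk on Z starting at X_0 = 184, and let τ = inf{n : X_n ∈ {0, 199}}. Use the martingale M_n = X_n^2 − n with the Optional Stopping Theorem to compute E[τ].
E[τ] = 2760

M_n = X_n^2 − n is a martingale (since E[X_{n+1}^2 | F_n] = X_n^2 + 1). By OST (τ has finite mean in a bounded region), E[M_τ] = E[M_0] = X_0^2 − 0 = 184^2 = 33856. Also E[M_τ] = E[X_τ^2] − E[τ]. The walk exits at 0 or 199, with P(hit 199 first) = 184/199, so E[X_τ^2] = 199^2 · 184/199 + 0 = 36616. Thus E[τ] = E[X_τ^2] − E[M_τ] = 36616 − 33856 = 2760 = 184(199 − 184) = 2760.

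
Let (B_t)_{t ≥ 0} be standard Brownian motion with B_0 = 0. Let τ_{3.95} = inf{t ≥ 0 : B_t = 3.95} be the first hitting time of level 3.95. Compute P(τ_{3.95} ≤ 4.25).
P(τ_{3.95} ≤ 4.25) = 2(1 − Φ(3.95/√4.25)) = 2(1 − Φ(1.9160)) ≈ 0.0554

By the reflection principle for standard BM, P(τ_b ≤ t) = 2 · P(B_t ≥ b). Since B_t ~ N(0, t), P(B_t ≥ 3.95) = 1 − Φ(3.95/√t) = 1 − Φ(3.95/√4.25) = 1 − Φ(1.9160) ≈ 0.02768. Doubling: P(τ_{3.95} ≤ 4.25) ≈ 2 · 0.02768 = 0.05536 ≈ 0.0554.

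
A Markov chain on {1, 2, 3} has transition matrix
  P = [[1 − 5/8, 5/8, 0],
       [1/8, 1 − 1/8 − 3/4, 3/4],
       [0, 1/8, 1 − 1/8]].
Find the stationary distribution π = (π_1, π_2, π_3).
π = (1/36, 5/36, 5/6)

This is a birth-death chain on three states, which satisfies detailed balance: π_1 · P_{12} = π_2 · P_{21} and π_2 · P_{23} = π_3 · P_{32}.
From π_1 · 5/8 = π_2 · 1/8: π_2/π_1 = (5/8)/(1/8) = 5.
From π_2 · 3/4 = π_3 · 1/8: π_3/π_2 = (3/4)/(1/8) = 6.
Take π_1 proportional to 1; then unnormalized π = (1, 5, 30). Normalize by dividing by the sum 36:
  π = (1/36, 5/36, 5/6).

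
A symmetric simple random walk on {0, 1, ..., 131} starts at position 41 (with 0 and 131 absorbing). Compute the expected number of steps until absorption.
E[τ | X_0 = 41] = 3690

Let v_k = E[τ | X_0 = k]. Boundary: v_0 = v_131 = 0. Recurrence: v_k = 1 + (v_{k-1} + v_{k+1})/2 for 1 ≤ k ≤ 130. The particular solution to v_k − (v_{k-1} + v_{k+1})/2 = 1 is v_k = −k^2. Adding homogeneous solution A + B k and matching boundaries gives v_k = k (131 − k). Substituting k = 41: v_41 = 41 · 90 = 3690.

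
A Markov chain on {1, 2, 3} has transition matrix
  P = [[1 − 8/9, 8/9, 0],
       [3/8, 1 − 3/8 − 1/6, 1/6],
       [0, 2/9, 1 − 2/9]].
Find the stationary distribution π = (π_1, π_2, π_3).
π = (27/139, 64/139, 48/139)

This is a birth-death chain on three states, which satisfies detailed balance: π_1 · P_{12} = π_2 · P_{21} and π_2 · P_{23} = π_3 · P_{32}.
From π_1 · 8/9 = π_2 · 3/8: π_2/π_1 = (8/9)/(3/8) = 64/27.
From π_2 · 1/6 = π_3 · 2/9: π_3/π_2 = (1/6)/(2/9) = 3/4.
Take π_1 proportional to 1; then unnormalized π = (1, 64/27, 16/9). Normalize by dividing by the sum 139/27:
  π = (27/139, 64/139, 48/139).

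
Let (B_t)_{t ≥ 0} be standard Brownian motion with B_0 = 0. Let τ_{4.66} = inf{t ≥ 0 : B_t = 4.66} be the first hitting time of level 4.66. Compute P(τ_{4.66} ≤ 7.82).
P(τ_{4.66} ≤ 7.82) = 2(1 − Φ(4.66/√7.82)) = 2(1 − Φ(1.6664)) ≈ 0.0956

By the reflection principle for standard BM, P(τ_b ≤ t) = 2 · P(B_t ≥ b). Since B_t ~ N(0, t), P(B_t ≥ 4.66) = 1 − Φ(4.66/√t) = 1 − Φ(4.66/√7.82) = 1 − Φ(1.6664) ≈ 0.04782. Doubling: P(τ_{4.66} ≤ 7.82) ≈ 2 · 0.04782 = 0.09564 ≈ 0.0956.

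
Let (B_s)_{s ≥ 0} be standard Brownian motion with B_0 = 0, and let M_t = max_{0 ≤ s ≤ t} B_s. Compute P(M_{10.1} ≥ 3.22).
P(M_{10.1} ≥ 3.22) = 2·P(B_{10.1} ≥ 3.22) = 2(1 − Φ(3.22/√10.1)) ≈ 0.3110

By the reflection principle for Brownian motion, P(M_t ≥ a) = 2 · P(B_t ≥ a) for a ≥ 0. Since B_t ~ N(0, t), P(B_t ≥ 3.22) = 1 − Φ(3.22/√t) = 1 − Φ(3.22/√10.1) = 1 − Φ(1.0132). So
  P(M_{10.1} ≥ 3.22) = 2(1 − Φ(1.0132)) ≈ 0.3110.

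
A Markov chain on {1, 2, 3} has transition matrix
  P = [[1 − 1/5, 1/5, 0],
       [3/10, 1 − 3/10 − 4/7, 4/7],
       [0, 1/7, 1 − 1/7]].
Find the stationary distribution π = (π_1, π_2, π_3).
π = (3/13, 2/13, 8/13)

This is a birth-death chain on three states, which satisfies detailed balance: π_1 · P_{12} = π_2 · P_{21} and π_2 · P_{23} = π_3 · P_{32}.
From π_1 · 1/5 = π_2 · 3/10: π_2/π_1 = (1/5)/(3/10) = 2/3.
From π_2 · 4/7 = π_3 · 1/7: π_3/π_2 = (4/7)/(1/7) = 4.
Take π_1 proportional to 1; then unnormalized π = (1, 2/3, 8/3). Normalize by dividing by the sum 13/3:
  π = (3/13, 2/13, 8/13).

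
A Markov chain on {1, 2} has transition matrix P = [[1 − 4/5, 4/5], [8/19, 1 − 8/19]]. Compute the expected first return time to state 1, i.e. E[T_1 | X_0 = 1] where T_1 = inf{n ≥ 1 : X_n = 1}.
E[T_1 | X_0 = 1] = 1/π_1 = 29/10

For an irreducible recurrent Markov chain with stationary distribution π, E[T_i | X_0 = i] = 1/π_i (Kac's formula). Here π_1 = (8/19)/(4/5 + 8/19) = (8/19)/(116/95) = 10/29, so E[T_1 | X_0 = 1] = 1/π_1 = (4/5 + 8/19)/(8/19) = (116/95)/(8/19) = 29/10.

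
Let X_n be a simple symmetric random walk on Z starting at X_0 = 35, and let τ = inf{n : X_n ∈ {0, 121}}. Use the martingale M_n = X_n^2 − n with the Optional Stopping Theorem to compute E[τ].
E[τ] = 3010

M_n = X_n^2 − n is a martingale (since E[X_{n+1}^2 | F_n] = X_n^2 + 1). By OST (τ has finite mean in a bounded region), E[M_τ] = E[M_0] = X_0^2 − 0 = 35^2 = 1225. Also E[M_τ] = E[X_τ^2] − E[τ]. The walk exits at 0 or 121, with P(hit 121 first) = 35/121, so E[X_τ^2] = 121^2 · 35/121 + 0 = 4235. Thus E[τ] = E[X_τ^2] − E[M_τ] = 4235 − 1225 = 3010 = 35(121 − 35) = 3010.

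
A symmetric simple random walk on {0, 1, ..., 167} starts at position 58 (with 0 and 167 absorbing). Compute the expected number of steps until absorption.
E[τ | X_0 = 58] = 6322

Let v_k = E[τ | X_0 = k]. Boundary: v_0 = v_167 = 0. Recurrence: v_k = 1 + (v_{k-1} + v_{k+1})/2 for 1 ≤ k ≤ 166. The particular solution to v_k − (v_{k-1} + v_{k+1})/2 = 1 is v_k = −k^2. Adding homogeneous solution A + B k and matching boundaries gives v_k = k (167 − k). Substituting k = 58: v_58 = 58 · 109 = 6322.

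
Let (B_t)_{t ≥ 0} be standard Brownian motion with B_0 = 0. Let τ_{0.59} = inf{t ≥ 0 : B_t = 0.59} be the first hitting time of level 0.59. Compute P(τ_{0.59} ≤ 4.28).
P(τ_{0.59} ≤ 4.28) = 2(1 − Φ(0.59/√4.28)) = 2(1 − Φ(0.2852)) ≈ 0.7755

By the reflection principle for standard BM, P(τ_b ≤ t) = 2 · P(B_t ≥ b). Since B_t ~ N(0, t), P(B_t ≥ 0.59) = 1 − Φ(0.59/√t) = 1 − Φ(0.59/√4.28) = 1 − Φ(0.2852) ≈ 0.38775. Doubling: P(τ_{0.59} ≤ 4.28) ≈ 2 · 0.38775 = 0.77550 ≈ 0.7755.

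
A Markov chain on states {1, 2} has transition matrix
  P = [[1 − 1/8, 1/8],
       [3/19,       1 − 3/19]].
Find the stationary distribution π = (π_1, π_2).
π_1 = 24/43, π_2 = 19/43

Solve πP = π with π_1 + π_2 = 1. From πP = π: π_1 · (1 − 1/8) + π_2 · 3/19 = π_1 ⇒ π_2 · 3/19 = π_1 · 1/8 ⇒ π_2/π_1 = (1/8)/(3/19) = 19/24. Together with π_1 + π_2 = 1:
  π_1 = (3/19)/(1/8 + 3/19) = (3/19)/(43/152) = 24/43,
  π_2 = (1/8)/(1/8 + 3/19) = (1/8)/(43/152) = 19/43.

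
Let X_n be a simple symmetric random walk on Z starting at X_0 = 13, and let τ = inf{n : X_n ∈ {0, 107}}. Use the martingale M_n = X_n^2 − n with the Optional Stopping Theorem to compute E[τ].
E[τ] = 1222

M_n = X_n^2 − n is a martingale (since E[X_{n+1}^2 | F_n] = X_n^2 + 1). By OST (τ has finite mean in a bounded region), E[M_τ] = E[M_0] = X_0^2 − 0 = 13^2 = 169. Also E[M_τ] = E[X_τ^2] − E[τ]. The walk exits at 0 or 107, with P(hit 107 first) = 13/107, so E[X_τ^2] = 107^2 · 13/107 + 0 = 1391. Thus E[τ] = E[X_τ^2] − E[M_τ] = 1391 − 169 = 1222 = 13(107 − 13) = 1222.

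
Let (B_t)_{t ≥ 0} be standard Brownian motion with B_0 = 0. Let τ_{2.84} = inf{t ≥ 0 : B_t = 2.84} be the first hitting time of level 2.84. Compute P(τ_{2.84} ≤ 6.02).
P(τ_{2.84} ≤ 6.02) = 2(1 − Φ(2.84/√6.02)) = 2(1 − Φ(1.1575)) ≈ 0.2471

By the reflection principle for standard BM, P(τ_b ≤ t) = 2 · P(B_t ≥ b). Since B_t ~ N(0, t), P(B_t ≥ 2.84) = 1 − Φ(2.84/√t) = 1 − Φ(2.84/√6.02) = 1 − Φ(1.1575) ≈ 0.12353. Doubling: P(τ_{2.84} ≤ 6.02) ≈ 2 · 0.12353 = 0.24706 ≈ 0.2471.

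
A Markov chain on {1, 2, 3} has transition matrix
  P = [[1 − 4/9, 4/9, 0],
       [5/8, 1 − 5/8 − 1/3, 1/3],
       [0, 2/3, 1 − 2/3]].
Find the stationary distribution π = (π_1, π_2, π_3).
π = (15/31, 32/93, 16/93)

This is a birth-death chain on three states, which satisfies detailed balance: π_1 · P_{12} = π_2 · P_{21} and π_2 · P_{23} = π_3 · P_{32}.
From π_1 · 4/9 = π_2 · 5/8: π_2/π_1 = (4/9)/(5/8) = 32/45.
From π_2 · 1/3 = π_3 · 2/3: π_3/π_2 = (1/3)/(2/3) = 1/2.
Take π_1 proportional to 1; then unnormalized π = (1, 32/45, 16/45). Normalize by dividing by the sum 31/15:
  π = (15/31, 32/93, 16/93).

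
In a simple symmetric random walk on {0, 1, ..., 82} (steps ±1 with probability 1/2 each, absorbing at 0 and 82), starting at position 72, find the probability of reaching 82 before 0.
P(hit 82 before 0) = 72/82 = 36/41

Let u_k = P(hit 82 before 0 | start at k). Then u_0 = 0, u_82 = 1, and u_k = u_{k-1}/2 + u_{k+1}/2 for 1 ≤ k ≤ 81. This harmonic recurrence is solved by u_k = k/82, giving u_72 = 72/82 = 36/41.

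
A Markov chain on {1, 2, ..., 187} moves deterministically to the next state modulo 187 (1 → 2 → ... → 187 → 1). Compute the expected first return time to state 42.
E[T_42 | X_0 = 42] = 187

The chain cycles deterministically, so starting at state 42 it returns in exactly 187 steps. Equivalently, the stationary distribution is uniform π_j = 1/187 for every state j, so by Kac's formula E[T_42] = 1/π_42 = 187.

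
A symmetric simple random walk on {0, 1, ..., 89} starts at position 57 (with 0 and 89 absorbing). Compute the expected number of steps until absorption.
E[τ | X_0 = 57] = 1824

Let v_k = E[τ | X_0 = k]. Boundary: v_0 = v_89 = 0. Recurrence: v_k = 1 + (v_{k-1} + v_{k+1})/2 for 1 ≤ k ≤ 88. The particular solution to v_k − (v_{k-1} + v_{k+1})/2 = 1 is v_k = −k^2. Adding homogeneous solution A + B k and matching boundaries gives v_k = k (89 − k). Substituting k = 57: v_57 = 57 · 32 = 1824.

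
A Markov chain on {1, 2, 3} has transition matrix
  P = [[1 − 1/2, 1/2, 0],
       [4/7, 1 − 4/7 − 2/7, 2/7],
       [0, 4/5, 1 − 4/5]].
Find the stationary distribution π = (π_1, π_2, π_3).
π = (16/35, 2/5, 1/7)

This is a birth-death chain on three states, which satisfies detailed balance: π_1 · P_{12} = π_2 · P_{21} and π_2 · P_{23} = π_3 · P_{32}.
From π_1 · 1/2 = π_2 · 4/7: π_2/π_1 = (1/2)/(4/7) = 7/8.
From π_2 · 2/7 = π_3 · 4/5: π_3/π_2 = (2/7)/(4/5) = 5/14.
Take π_1 proportional to 1; then unnormalized π = (1, 7/8, 5/16). Normalize by dividing by the sum 35/16:
  π = (16/35, 2/5, 1/7).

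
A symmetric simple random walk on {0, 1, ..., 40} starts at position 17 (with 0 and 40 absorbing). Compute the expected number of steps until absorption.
E[τ | X_0 = 17] = 391

Let v_k = E[τ | X_0 = k]. Boundary: v_0 = v_40 = 0. Recurrence: v_k = 1 + (v_{k-1} + v_{k+1})/2 for 1 ≤ k ≤ 39. The particular solution to v_k − (v_{k-1} + v_{k+1})/2 = 1 is v_k = −k^2. Adding homogeneous solution A + B k and matching boundaries gives v_k = k (40 − k). Substituting k = 17: v_17 = 17 · 23 = 391.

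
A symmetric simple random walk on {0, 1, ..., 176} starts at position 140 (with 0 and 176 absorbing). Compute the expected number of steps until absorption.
E[τ | X_0 = 140] = 5040

Let v_k = E[τ | X_0 = k]. Boundary: v_0 = v_176 = 0. Recurrence: v_k = 1 + (v_{k-1} + v_{k+1})/2 for 1 ≤ k ≤ 175. The particular solution to v_k − (v_{k-1} + v_{k+1})/2 = 1 is v_k = −k^2. Adding homogeneous solution A + B k and matching boundaries gives v_k = k (176 − k). Substituting k = 140: v_140 = 140 · 36 = 5040.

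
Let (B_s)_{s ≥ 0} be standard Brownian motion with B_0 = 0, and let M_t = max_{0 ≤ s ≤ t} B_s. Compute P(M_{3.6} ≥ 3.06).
P(M_{3.6} ≥ 3.06) = 2·P(B_{3.6} ≥ 3.06) = 2(1 − Φ(3.06/√3.6)) ≈ 0.1068

By the reflection principle for Brownian motion, P(M_t ≥ a) = 2 · P(B_t ≥ a) for a ≥ 0. Since B_t ~ N(0, t), P(B_t ≥ 3.06) = 1 − Φ(3.06/√t) = 1 − Φ(3.06/√3.6) = 1 − Φ(1.6128). So
  P(M_{3.6} ≥ 3.06) = 2(1 − Φ(1.6128)) ≈ 0.1068.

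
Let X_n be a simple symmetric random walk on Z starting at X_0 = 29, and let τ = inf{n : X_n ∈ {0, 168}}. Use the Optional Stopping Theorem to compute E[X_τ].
E[X_τ] = 29

X_n is a martingale and τ is a bounded-mean stopping time (indeed τ is finite a.s. with bounded expectation since the walk is in a bounded region). By the OST, E[X_τ] = E[X_0] = 29. Equivalently: E[X_τ] = 168 · P(hit 168 first) + 0 · P(hit 0 first) = 168 · (29/168) = 29.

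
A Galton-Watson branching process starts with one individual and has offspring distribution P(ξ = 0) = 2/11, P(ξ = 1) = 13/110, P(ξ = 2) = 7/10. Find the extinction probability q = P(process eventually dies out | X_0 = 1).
q = 20/77

The pgf is f(s) = 2/11 + 13/110·s + 7/10·s². The extinction probability q is the smallest fixed point of f in [0, 1]. Setting s = f(s):
  7/10·s² + (13/110 − 1)·s + 2/11 = 0
  7/10·s² − (2/11 + 7/10)·s + 2/11 = 0
which factors as (s − 1)·(7/10·s − 2/11) = 0, giving roots s = 1 and s = (2/11)/(7/10) = 20/77.
Mean offspring μ = 13/110 + 2·7/10 = 167/110 > 1 (supercritical), so q < 1. The extinction probability is the smaller root: q = (2/11)/(7/10) = 20/77.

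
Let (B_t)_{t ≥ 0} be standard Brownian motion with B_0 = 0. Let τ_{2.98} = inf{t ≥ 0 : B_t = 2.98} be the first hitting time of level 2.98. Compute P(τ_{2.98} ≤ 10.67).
P(τ_{2.98} ≤ 10.67) = 2(1 − Φ(2.98/√10.67)) = 2(1 − Φ(0.9123)) ≈ 0.3616

By the reflection principle for standard BM, P(τ_b ≤ t) = 2 · P(B_t ≥ b). Since B_t ~ N(0, t), P(B_t ≥ 2.98) = 1 − Φ(2.98/√t) = 1 − Φ(2.98/√10.67) = 1 − Φ(0.9123) ≈ 0.18081. Doubling: P(τ_{2.98} ≤ 10.67) ≈ 2 · 0.18081 = 0.36162 ≈ 0.3616.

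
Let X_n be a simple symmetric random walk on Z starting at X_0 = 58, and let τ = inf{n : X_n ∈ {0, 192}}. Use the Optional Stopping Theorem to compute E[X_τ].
E[X_τ] = 58

X_n is a martingale and τ is a bounded-mean stopping time (indeed τ is finite a.s. with bounded expectation since the walk is in a bounded region). By the OST, E[X_τ] = E[X_0] = 58. Equivalently: E[X_τ] = 192 · P(hit 192 first) + 0 · P(hit 0 first) = 192 · (58/192) = 58.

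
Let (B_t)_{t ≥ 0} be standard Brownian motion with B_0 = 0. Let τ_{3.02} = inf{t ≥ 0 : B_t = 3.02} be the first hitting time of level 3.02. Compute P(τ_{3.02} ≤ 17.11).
P(τ_{3.02} ≤ 17.11) = 2(1 − Φ(3.02/√17.11)) = 2(1 − Φ(0.7301)) ≈ 0.4653

By the reflection principle for standard BM, P(τ_b ≤ t) = 2 · P(B_t ≥ b). Since B_t ~ N(0, t), P(B_t ≥ 3.02) = 1 − Φ(3.02/√t) = 1 − Φ(3.02/√17.11) = 1 − Φ(0.7301) ≈ 0.23266. Doubling: P(τ_{3.02} ≤ 17.11) ≈ 2 · 0.23266 = 0.46532 ≈ 0.4653.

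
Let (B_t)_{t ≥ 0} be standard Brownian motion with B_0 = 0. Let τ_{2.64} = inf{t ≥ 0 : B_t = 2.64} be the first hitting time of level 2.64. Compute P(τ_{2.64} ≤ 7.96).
P(τ_{2.64} ≤ 7.96) = 2(1 − Φ(2.64/√7.96)) = 2(1 − Φ(0.9357)) ≈ 0.3494

By the reflection principle for standard BM, P(τ_b ≤ t) = 2 · P(B_t ≥ b). Since B_t ~ N(0, t), P(B_t ≥ 2.64) = 1 − Φ(2.64/√t) = 1 − Φ(2.64/√7.96) = 1 − Φ(0.9357) ≈ 0.17471. Doubling: P(τ_{2.64} ≤ 7.96) ≈ 2 · 0.17471 = 0.34942 ≈ 0.3494.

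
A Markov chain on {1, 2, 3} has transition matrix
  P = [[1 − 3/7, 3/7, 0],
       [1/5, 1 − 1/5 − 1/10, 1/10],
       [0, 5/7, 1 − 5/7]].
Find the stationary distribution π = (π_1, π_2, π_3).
π = (70/241, 150/241, 21/241)

This is a birth-death chain on three states, which satisfies detailed balance: π_1 · P_{12} = π_2 · P_{21} and π_2 · P_{23} = π_3 · P_{32}.
From π_1 · 3/7 = π_2 · 1/5: π_2/π_1 = (3/7)/(1/5) = 15/7.
From π_2 · 1/10 = π_3 · 5/7: π_3/π_2 = (1/10)/(5/7) = 7/50.
Take π_1 proportional to 1; then unnormalized π = (1, 15/7, 3/10). Normalize by dividing by the sum 241/70:
  π = (70/241, 150/241, 21/241).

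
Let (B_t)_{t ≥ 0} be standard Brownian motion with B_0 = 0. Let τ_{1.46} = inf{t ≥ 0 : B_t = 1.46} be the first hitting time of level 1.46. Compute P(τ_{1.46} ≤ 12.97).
P(τ_{1.46} ≤ 12.97) = 2(1 − Φ(1.46/√12.97)) = 2(1 − Φ(0.4054)) ≈ 0.6852

By the reflection principle for standard BM, P(τ_b ≤ t) = 2 · P(B_t ≥ b). Since B_t ~ N(0, t), P(B_t ≥ 1.46) = 1 − Φ(1.46/√t) = 1 − Φ(1.46/√12.97) = 1 − Φ(0.4054) ≈ 0.34259. Doubling: P(τ_{1.46} ≤ 12.97) ≈ 2 · 0.34259 = 0.68518 ≈ 0.6852.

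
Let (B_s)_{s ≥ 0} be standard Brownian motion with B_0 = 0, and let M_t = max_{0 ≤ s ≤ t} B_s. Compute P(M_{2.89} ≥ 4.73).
P(M_{2.89} ≥ 4.73) = 2·P(B_{2.89} ≥ 4.73) = 2(1 − Φ(4.73/√2.89)) ≈ 0.0054

By the reflection principle for Brownian motion, P(M_t ≥ a) = 2 · P(B_t ≥ a) for a ≥ 0. Since B_t ~ N(0, t), P(B_t ≥ 4.73) = 1 − Φ(4.73/√t) = 1 − Φ(4.73/√2.89) = 1 − Φ(2.7824). So
  P(M_{2.89} ≥ 4.73) = 2(1 − Φ(2.7824)) ≈ 0.0054.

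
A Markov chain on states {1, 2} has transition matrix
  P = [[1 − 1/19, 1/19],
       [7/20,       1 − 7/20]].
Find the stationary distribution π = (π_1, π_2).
π_1 = 133/153, π_2 = 20/153

Solve πP = π with π_1 + π_2 = 1. From πP = π: π_1 · (1 − 1/19) + π_2 · 7/20 = π_1 ⇒ π_2 · 7/20 = π_1 · 1/19 ⇒ π_2/π_1 = (1/19)/(7/20) = 20/133. Together with π_1 + π_2 = 1:
  π_1 = (7/20)/(1/19 + 7/20) = (7/20)/(153/380) = 133/153,
  π_2 = (1/19)/(1/19 + 7/20) = (1/19)/(153/380) = 20/153.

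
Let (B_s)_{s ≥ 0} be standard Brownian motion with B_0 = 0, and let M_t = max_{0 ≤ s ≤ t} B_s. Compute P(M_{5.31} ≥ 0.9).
P(M_{5.31} ≥ 0.9) = 2·P(B_{5.31} ≥ 0.9) = 2(1 − Φ(0.9/√5.31)) ≈ 0.6961

By the reflection principle for Brownian motion, P(M_t ≥ a) = 2 · P(B_t ≥ a) for a ≥ 0. Since B_t ~ N(0, t), P(B_t ≥ 0.9) = 1 − Φ(0.9/√t) = 1 − Φ(0.9/√5.31) = 1 − Φ(0.3906). So
  P(M_{5.31} ≥ 0.9) = 2(1 − Φ(0.3906)) ≈ 0.6961.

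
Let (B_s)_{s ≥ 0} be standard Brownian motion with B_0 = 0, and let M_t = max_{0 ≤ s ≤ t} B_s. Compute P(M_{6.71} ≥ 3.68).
P(M_{6.71} ≥ 3.68) = 2·P(B_{6.71} ≥ 3.68) = 2(1 − Φ(3.68/√6.71)) ≈ 0.1554

By the reflection principle for Brownian motion, P(M_t ≥ a) = 2 · P(B_t ≥ a) for a ≥ 0. Since B_t ~ N(0, t), P(B_t ≥ 3.68) = 1 − Φ(3.68/√t) = 1 − Φ(3.68/√6.71) = 1 − Φ(1.4206). So
  P(M_{6.71} ≥ 3.68) = 2(1 − Φ(1.4206)) ≈ 0.1554.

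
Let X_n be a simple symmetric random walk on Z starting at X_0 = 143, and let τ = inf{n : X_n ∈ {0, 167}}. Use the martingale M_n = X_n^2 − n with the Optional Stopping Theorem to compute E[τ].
E[τ] = 3432

M_n = X_n^2 − n is a martingale (since E[X_{n+1}^2 | F_n] = X_n^2 + 1). By OST (τ has finite mean in a bounded region), E[M_τ] = E[M_0] = X_0^2 − 0 = 143^2 = 20449. Also E[M_τ] = E[X_τ^2] − E[τ]. The walk exits at 0 or 167, with P(hit 167 first) = 143/167, so E[X_τ^2] = 167^2 · 143/167 + 0 = 23881. Thus E[τ] = E[X_τ^2] − E[M_τ] = 23881 − 20449 = 3432 = 143(167 − 143) = 3432.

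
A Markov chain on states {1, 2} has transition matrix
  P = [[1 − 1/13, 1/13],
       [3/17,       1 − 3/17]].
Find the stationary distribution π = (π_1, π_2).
π_1 = 39/56, π_2 = 17/56

Solve πP = π with π_1 + π_2 = 1. From πP = π: π_1 · (1 − 1/13) + π_2 · 3/17 = π_1 ⇒ π_2 · 3/17 = π_1 · 1/13 ⇒ π_2/π_1 = (1/13)/(3/17) = 17/39. Together with π_1 + π_2 = 1:
  π_1 = (3/17)/(1/13 + 3/17) = (3/17)/(56/221) = 39/56,
  π_2 = (1/13)/(1/13 + 3/17) = (1/13)/(56/221) = 17/56.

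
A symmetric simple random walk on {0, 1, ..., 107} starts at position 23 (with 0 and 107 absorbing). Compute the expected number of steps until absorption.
E[τ | X_0 = 23] = 1932

Let v_k = E[τ | X_0 = k]. Boundary: v_0 = v_107 = 0. Recurrence: v_k = 1 + (v_{k-1} + v_{k+1})/2 for 1 ≤ k ≤ 106. The particular solution to v_k − (v_{k-1} + v_{k+1})/2 = 1 is v_k = −k^2. Adding homogeneous solution A + B k and matching boundaries gives v_k = k (107 − k). Substituting k = 23: v_23 = 23 · 84 = 1932.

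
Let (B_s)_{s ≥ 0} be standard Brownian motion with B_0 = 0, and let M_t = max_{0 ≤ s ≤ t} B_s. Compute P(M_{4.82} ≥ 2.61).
P(M_{4.82} ≥ 2.61) = 2·P(B_{4.82} ≥ 2.61) = 2(1 − Φ(2.61/√4.82)) ≈ 0.2345

By the reflection principle for Brownian motion, P(M_t ≥ a) = 2 · P(B_t ≥ a) for a ≥ 0. Since B_t ~ N(0, t), P(B_t ≥ 2.61) = 1 − Φ(2.61/√t) = 1 − Φ(2.61/√4.82) = 1 − Φ(1.1888). So
  P(M_{4.82} ≥ 2.61) = 2(1 − Φ(1.1888)) ≈ 0.2345.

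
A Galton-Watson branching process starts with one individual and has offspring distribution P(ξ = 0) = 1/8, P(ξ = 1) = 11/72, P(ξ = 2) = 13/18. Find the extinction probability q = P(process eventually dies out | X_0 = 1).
q = 9/52

The pgf is f(s) = 1/8 + 11/72·s + 13/18·s². The extinction probability q is the smallest fixed point of f in [0, 1]. Setting s = f(s):
  13/18·s² + (11/72 − 1)·s + 1/8 = 0
  13/18·s² − (1/8 + 13/18)·s + 1/8 = 0
which factors as (s − 1)·(13/18·s − 1/8) = 0, giving roots s = 1 and s = (1/8)/(13/18) = 9/52.
Mean offspring μ = 11/72 + 2·13/18 = 115/72 > 1 (supercritical), so q < 1. The extinction probability is the smaller root: q = (1/8)/(13/18) = 9/52.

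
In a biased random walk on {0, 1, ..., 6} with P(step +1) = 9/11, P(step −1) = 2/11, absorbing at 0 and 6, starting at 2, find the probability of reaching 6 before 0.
P(hit 6 before 0) = (1 − (2/9)^2) / (1 − (2/9)^6) = 6561/6901

Let u_k denote P(reach 6 before 0 | start at k). Boundary: u_0 = 0, u_6 = 1. Recurrence: u_k = 9/11·u_{k+1} + 2/11·u_{k-1} for 1 ≤ k ≤ 5. Try u_k = A + B·r^k with r = q/p = (2/11)/(9/11) = 2/9. Substitution satisfies the recurrence; boundary conditions give:
  u_k = (1 − r^k) / (1 − r^N) = (1 − (2/9)^2) / (1 − (2/9)^6) = 6561/6901.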